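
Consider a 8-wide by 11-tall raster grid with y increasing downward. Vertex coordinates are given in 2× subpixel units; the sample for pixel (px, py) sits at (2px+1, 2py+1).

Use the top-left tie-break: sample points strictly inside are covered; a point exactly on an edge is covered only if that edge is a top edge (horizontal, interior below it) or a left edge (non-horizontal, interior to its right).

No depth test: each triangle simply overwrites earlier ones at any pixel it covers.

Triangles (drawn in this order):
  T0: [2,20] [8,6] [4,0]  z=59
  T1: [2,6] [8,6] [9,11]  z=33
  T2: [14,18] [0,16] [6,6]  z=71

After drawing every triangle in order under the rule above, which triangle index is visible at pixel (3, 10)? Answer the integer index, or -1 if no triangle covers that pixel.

T0:
  2·area = 92  (B↔C swapped to make it positive)
  edge (2, 20)→(4, 0): d=(2,-20) top-left  bias=+0
  edge (4, 0)→(8, 6): d=(4,6) right/bottom  bias=-1
  edge (8, 6)→(2, 20): d=(-6,14) right/bottom  bias=-1
    (2,1)@(5, 3): e=[26,6,60] → X
    (3,1)@(7, 3): e=[66,-6,32] → .
    (2,2)@(5, 5): e=[30,14,48] → X
    (3,2)@(7, 5): e=[70,2,20] → X
    (4,2)@(9, 5): e=[110,-10,-8] → .
    (2,3)@(5, 7): e=[34,22,36] → X
    (4,3)@(9, 7): e=[114,-2,-20] → .
    (2,4)@(5, 9): e=[38,30,24] → X
    (3,4)@(7, 9): e=[78,18,-4] → .
    (1,5)@(3, 11): e=[2,50,40] → X
    (3,5)@(7, 11): e=[82,26,-16] → .
    (1,6)@(3, 13): e=[6,58,28] → X
    (2,6)@(5, 13): e=[46,46,0] → .  [on edge]
  covered (11 px):
    . . . . . . . .
    . . X . . . . .
    . . X X . . . .
    . . X X . . . .
    . . X . . . . .
    . X X . . . . .
    . X . . . . . .
    . X . . . . . .
    . X . . . . . .
    . . . . . . . .
    . . . . . . . .
T1:
  2·area = 30
  edge (2, 6)→(8, 6): d=(6,0) top-left  bias=+0
  edge (8, 6)→(9, 11): d=(1,5) right/bottom  bias=-1
  edge (9, 11)→(2, 6): d=(-7,-5) top-left  bias=+0
    (3,0)@(7, 1): e=[-30,0,60] → .  [on edge]
    (2,3)@(5, 7): e=[6,16,8] → X
    (3,3)@(7, 7): e=[6,6,18] → X
    (4,3)@(9, 7): e=[6,-4,28] → .
    (2,4)@(5, 9): e=[18,18,-6] → .
    (3,4)@(7, 9): e=[18,8,4] → X
    (4,4)@(9, 9): e=[18,-2,14] → .
    (3,5)@(7, 11): e=[30,10,-10] → .
    (4,5)@(9, 11): e=[30,0,0] → .  [on edge]
    (5,10)@(11, 21): e=[90,0,-60] → .  [on edge]
  covered (3 px):
    . . . . . . . .
    . . . . . . . .
    . . . . . . . .
    . . X X . . . .
    . . . X . . . .
    . . . . . . . .
    . . . . . . . .
    . . . . . . . .
    . . . . . . . .
    . . . . . . . .
    . . . . . . . .
T2:
  2·area = 152
  edge (14, 18)→(0, 16): d=(-14,-2) top-left  bias=+0
  edge (0, 16)→(6, 6): d=(6,-10) top-left  bias=+0
  edge (6, 6)→(14, 18): d=(8,12) right/bottom  bias=-1
    (4,0)@(9, 1): e=[228,0,-76] → .  [on edge]
    (2,4)@(5, 9): e=[108,8,36] → X
    (3,4)@(7, 9): e=[112,28,12] → X
    (4,4)@(9, 9): e=[116,48,-12] → .
    (1,5)@(3, 11): e=[76,0,76] → X  [on edge]
    (4,5)@(9, 11): e=[88,60,4] → X
    (5,5)@(11, 11): e=[92,80,-20] → .
    (1,6)@(3, 13): e=[48,12,92] → X
    (5,6)@(11, 13): e=[64,92,-4] → .
    (0,7)@(1, 15): e=[16,4,132] → X
    (5,7)@(11, 15): e=[36,104,12] → X
    (6,7)@(13, 15): e=[40,124,-12] → .
    (3,8)@(7, 17): e=[0,76,76] → X  [on edge]
  covered (20 px):
    . . . . . . . .
    . . . . . . . .
    . . . . . . . .
    . . . . . . . .
    . . X X . . . .
    . X X X X . . .
    . X X X X . . .
    X X X X X X . .
    . . . X X X X .
    . . . . . . . .
    . . . . . . . .

Z-buffer (winner per pixel, '.' = empty):
  . . . . . . . .
  . . 0 . . . . .
  . . 0 0 . . . .
  . . 1 1 . . . .
  . . 2 2 . . . .
  . 2 2 2 2 . . .
  . 2 2 2 2 . . .
  2 2 2 2 2 2 . .
  . 0 . 2 2 2 2 .
  . . . . . . . .
  . . . . . . . .

Answer: -1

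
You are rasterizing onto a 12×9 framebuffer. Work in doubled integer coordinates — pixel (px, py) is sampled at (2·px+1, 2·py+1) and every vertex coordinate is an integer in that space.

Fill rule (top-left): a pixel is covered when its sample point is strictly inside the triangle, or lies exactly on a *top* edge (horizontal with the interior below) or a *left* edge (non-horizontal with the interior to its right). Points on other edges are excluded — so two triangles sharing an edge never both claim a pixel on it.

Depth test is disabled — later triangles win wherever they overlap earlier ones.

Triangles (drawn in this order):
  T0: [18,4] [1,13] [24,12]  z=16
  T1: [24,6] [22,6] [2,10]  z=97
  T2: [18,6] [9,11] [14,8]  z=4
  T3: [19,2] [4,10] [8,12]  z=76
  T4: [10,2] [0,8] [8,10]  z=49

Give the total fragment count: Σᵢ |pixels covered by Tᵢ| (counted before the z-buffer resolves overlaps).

T0:
  2·area = 190  (B↔C swapped to make it positive)
  edge (18, 4)→(24, 12): d=(6,8) right/bottom  bias=-1
  edge (24, 12)→(1, 13): d=(-23,1) right/bottom  bias=-1
  edge (1, 13)→(18, 4): d=(17,-9) top-left  bias=+0
    (8,2)@(17, 5): e=[14,168,8] → #
    (9,2)@(19, 5): e=[-2,166,26] → ·
    (6,3)@(13, 7): e=[58,126,6] → #
    (7,3)@(15, 7): e=[42,124,24] → #
    (9,3)@(19, 7): e=[10,120,60] → #
    (10,3)@(21, 7): e=[-6,118,78] → ·
    (4,4)@(9, 9): e=[102,84,4] → #
    (5,4)@(11, 9): e=[86,82,22] → #
    (10,4)@(21, 9): e=[6,72,112] → #
    (11,4)@(23, 9): e=[-10,70,130] → ·
    (2,5)@(5, 11): e=[146,42,2] → #
    (3,5)@(7, 11): e=[130,40,20] → #
    (0,6)@(1, 13): e=[190,0,0] → ·  [on edge]
  covered (22 px):
    · · · · · · · · · · · ·
    · · · · · · · · · · · ·
    · · · · · · · · # · · ·
    · · · · · · # # # # · ·
    · · · · # # # # # # # ·
    · · # # # # # # # # # #
    · · · · · · · · · · · ·
    · · · · · · · · · · · ·
    · · · · · · · · · · · ·
T1:
  2·area = 8  (B↔C swapped to make it positive)
  edge (24, 6)→(2, 10): d=(-22,4) right/bottom  bias=-1
  edge (2, 10)→(22, 6): d=(20,-4) top-left  bias=+0
  edge (22, 6)→(24, 6): d=(2,0) top-left  bias=+0
    (8,3)@(17, 7): e=[6,0,2] → #  [on edge]
    (9,3)@(19, 7): e=[-2,8,2] → ·
    (3,4)@(7, 9): e=[2,0,6] → #  [on edge]
    (4,4)@(9, 9): e=[-6,8,6] → ·
    (8,4)@(17, 9): e=[-38,40,6] → ·
    (3,5)@(7, 11): e=[-42,40,10] → ·
  covered (2 px):
    · · · · · · · · · · · ·
    · · · · · · · · · · · ·
    · · · · · · · · · · · ·
    · · · · · · · · # · · ·
    · · · # · · · · · · · ·
    · · · · · · · · · · · ·
    · · · · · · · · · · · ·
    · · · · · · · · · · · ·
    · · · · · · · · · · · ·
T2:
  2·area = 2
  edge (18, 6)→(9, 11): d=(-9,5) right/bottom  bias=-1
  edge (9, 11)→(14, 8): d=(5,-3) top-left  bias=+0
  edge (14, 8)→(18, 6): d=(4,-2) top-left  bias=+0
    (9,2)@(19, 5): e=[4,0,-2] → ·  [on edge]
    (4,5)@(9, 11): e=[0,0,2] → ·  [on edge]
  covered (0 px):
    · · · · · · · · · · · ·
    · · · · · · · · · · · ·
    · · · · · · · · · · · ·
    · · · · · · · · · · · ·
    · · · · · · · · · · · ·
    · · · · · · · · · · · ·
    · · · · · · · · · · · ·
    · · · · · · · · · · · ·
    · · · · · · · · · · · ·
T3:
  2·area = 62  (B↔C swapped to make it positive)
  edge (19, 2)→(8, 12): d=(-11,10) right/bottom  bias=-1
  edge (8, 12)→(4, 10): d=(-4,-2) top-left  bias=+0
  edge (4, 10)→(19, 2): d=(15,-8) top-left  bias=+0
    (7,2)@(15, 5): e=[7,42,13] → #
    (8,2)@(17, 5): e=[-13,46,29] → ·
    (5,3)@(11, 7): e=[25,26,11] → #
    (6,3)@(13, 7): e=[5,30,27] → #
    (7,3)@(15, 7): e=[-15,34,43] → ·
    (3,4)@(7, 9): e=[43,10,9] → #
    (4,4)@(9, 9): e=[23,14,25] → #
    (6,4)@(13, 9): e=[-17,22,57] → ·
    (3,5)@(7, 11): e=[21,2,39] → #
    (5,5)@(11, 11): e=[-19,10,71] → ·
    (3,6)@(7, 13): e=[-1,-6,69] → ·
    (4,6)@(9, 13): e=[-21,-2,85] → ·
  covered (8 px):
    · · · · · · · · · · · ·
    · · · · · · · · · · · ·
    · · · · · · · # · · · ·
    · · · · · # # · · · · ·
    · · · # # # · · · · · ·
    · · · # # · · · · · · ·
    · · · · · · · · · · · ·
    · · · · · · · · · · · ·
    · · · · · · · · · · · ·
T4:
  2·area = 68  (B↔C swapped to make it positive)
  edge (10, 2)→(8, 10): d=(-2,8) right/bottom  bias=-1
  edge (8, 10)→(0, 8): d=(-8,-2) top-left  bias=+0
  edge (0, 8)→(10, 2): d=(10,-6) top-left  bias=+0
    (4,1)@(9, 3): e=[6,58,4] → #
    (5,1)@(11, 3): e=[-10,62,16] → ·
    (2,2)@(5, 5): e=[34,34,0] → #  [on edge]
    (3,2)@(7, 5): e=[18,38,12] → #
    (5,2)@(11, 5): e=[-14,46,36] → ·
    (1,3)@(3, 7): e=[46,14,8] → #
    (4,3)@(9, 7): e=[-2,26,44] → ·
    (1,4)@(3, 9): e=[42,-2,28] → ·
    (2,4)@(5, 9): e=[26,2,40] → #
    (4,4)@(9, 9): e=[-6,10,64] → ·
    (2,5)@(5, 11): e=[22,-14,60] → ·
    (3,5)@(7, 11): e=[6,-10,72] → ·
  covered (9 px):
    · · · · · · · · · · · ·
    · · · · # · · · · · · ·
    · · # # # · · · · · · ·
    · # # # · · · · · · · ·
    · · # # · · · · · · · ·
    · · · · · · · · · · · ·
    · · · · · · · · · · · ·
    · · · · · · · · · · · ·
    · · · · · · · · · · · ·

Final: 41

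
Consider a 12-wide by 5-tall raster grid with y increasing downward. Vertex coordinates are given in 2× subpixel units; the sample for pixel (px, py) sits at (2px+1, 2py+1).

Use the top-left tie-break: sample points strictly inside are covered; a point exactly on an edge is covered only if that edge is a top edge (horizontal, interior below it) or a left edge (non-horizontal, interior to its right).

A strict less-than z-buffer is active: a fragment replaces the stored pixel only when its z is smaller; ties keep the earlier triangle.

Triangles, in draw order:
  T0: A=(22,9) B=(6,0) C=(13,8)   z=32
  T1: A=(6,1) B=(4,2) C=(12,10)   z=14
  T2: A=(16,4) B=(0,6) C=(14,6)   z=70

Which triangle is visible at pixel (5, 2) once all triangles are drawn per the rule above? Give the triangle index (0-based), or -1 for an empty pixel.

T0:
  2·area = 65  (B↔C swapped to make it positive)
  edge (22, 9)→(13, 8): d=(-9,-1) top-left  bias=+0
  edge (13, 8)→(6, 0): d=(-7,-8) top-left  bias=+0
  edge (6, 0)→(22, 9): d=(16,9) right/bottom  bias=-1
    (3,0)@(7, 1): e=[57,1,7] → #
    (4,0)@(9, 1): e=[59,17,-11] → ·
    (3,1)@(7, 3): e=[39,-13,39] → ·
    (4,1)@(9, 3): e=[41,3,21] → #
    (5,1)@(11, 3): e=[43,19,3] → #
    (6,1)@(13, 3): e=[45,35,-15] → ·
    (4,2)@(9, 5): e=[23,-11,53] → ·
    (5,2)@(11, 5): e=[25,5,35] → #
    (6,2)@(13, 5): e=[27,21,17] → #
    (7,2)@(15, 5): e=[29,37,-1] → ·
    (5,3)@(11, 7): e=[7,-9,67] → ·
    (6,3)@(13, 7): e=[9,7,49] → #
  covered (8 px):
    · · · # · · · · · · · ·
    · · · · # # · · · · · ·
    · · · · · # # · · · · ·
    · · · · · · # # # · · ·
    · · · · · · · · · · · ·
T1:
  2·area = 24  (B↔C swapped to make it positive)
  edge (6, 1)→(12, 10): d=(6,9) right/bottom  bias=-1
  edge (12, 10)→(4, 2): d=(-8,-8) top-left  bias=+0
  edge (4, 2)→(6, 1): d=(2,-1) top-left  bias=+0
    (1,0)@(3, 1): e=[27,0,-3] → ·  [on edge]
    (2,1)@(5, 3): e=[21,0,3] → #  [on edge]
    (3,1)@(7, 3): e=[3,16,5] → #
    (4,1)@(9, 3): e=[-15,32,7] → ·
    (2,2)@(5, 5): e=[33,-16,7] → ·
    (3,2)@(7, 5): e=[15,0,9] → #  [on edge]
    (4,2)@(9, 5): e=[-3,16,11] → ·
    (3,3)@(7, 7): e=[27,-16,13] → ·
    (4,3)@(9, 7): e=[9,0,15] → #  [on edge]
    (5,3)@(11, 7): e=[-9,16,17] → ·
    (4,4)@(9, 9): e=[21,-16,19] → ·
    (5,4)@(11, 9): e=[3,0,21] → #  [on edge]
  covered (5 px):
    · · · · · · · · · · · ·
    · · # # · · · · · · · ·
    · · · # · · · · · · · ·
    · · · · # · · · · · · ·
    · · · · · # · · · · · ·
T2:
  2·area = 28  (B↔C swapped to make it positive)
  edge (16, 4)→(14, 6): d=(-2,2) right/bottom  bias=-1
  edge (14, 6)→(0, 6): d=(-14,0) right/bottom  bias=-1
  edge (0, 6)→(16, 4): d=(16,-2) top-left  bias=+0
    (9,0)@(19, 1): e=[0,70,-42] → ·  [on edge]
    (8,1)@(17, 3): e=[0,42,-14] → ·  [on edge]
    (4,2)@(9, 5): e=[12,14,2] → #
    (5,2)@(11, 5): e=[8,14,6] → #
    (6,2)@(13, 5): e=[4,14,10] → #
    (7,2)@(15, 5): e=[0,14,14] → ·  [on edge]
    (4,3)@(9, 7): e=[8,-14,34] → ·
    (5,3)@(11, 7): e=[4,-14,38] → ·
    (6,3)@(13, 7): e=[0,-14,42] → ·  [on edge]
    (5,4)@(11, 9): e=[0,-42,70] → ·  [on edge]
  covered (3 px):
    · · · · · · · · · · · ·
    · · · · · · · · · · · ·
    · · · · # # # · · · · ·
    · · · · · · · · · · · ·
    · · · · · · · · · · · ·

Z-buffer (winner per pixel, '.' = empty):
  . . . 0 . . . . . . . .
  . . 1 1 0 0 . . . . . .
  . . . 1 2 0 0 . . . . .
  . . . . 1 . 0 0 0 . . .
  . . . . . 1 . . . . . .

Final: 0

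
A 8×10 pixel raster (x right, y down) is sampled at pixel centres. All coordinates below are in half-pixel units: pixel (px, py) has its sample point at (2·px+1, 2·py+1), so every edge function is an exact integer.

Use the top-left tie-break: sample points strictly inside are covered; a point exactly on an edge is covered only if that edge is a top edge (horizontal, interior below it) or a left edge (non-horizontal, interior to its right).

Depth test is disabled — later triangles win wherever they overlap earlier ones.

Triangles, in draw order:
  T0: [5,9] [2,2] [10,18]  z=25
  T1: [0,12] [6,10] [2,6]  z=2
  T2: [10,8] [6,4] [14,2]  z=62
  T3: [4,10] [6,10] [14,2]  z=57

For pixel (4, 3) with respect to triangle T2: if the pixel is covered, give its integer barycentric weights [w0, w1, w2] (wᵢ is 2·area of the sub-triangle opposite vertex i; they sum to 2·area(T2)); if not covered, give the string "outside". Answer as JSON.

T0:
  2·area = 8
  edge (5, 9)→(2, 2): d=(-3,-7) top-left  bias=+0
  edge (2, 2)→(10, 18): d=(8,16) right/bottom  bias=-1
  edge (10, 18)→(5, 9): d=(-5,-9) top-left  bias=+0
    (2,4)@(5, 9): e=[0,8,0] → X  [on edge]
    (3,4)@(7, 9): e=[14,-24,18] → .
    (2,5)@(5, 11): e=[-6,24,-10] → .
  covered (1 px):
    . . . . . . . .
    . . . . . . . .
    . . . . . . . .
    . . . . . . . .
    . . X . . . . .
    . . . . . . . .
    . . . . . . . .
    . . . . . . . .
    . . . . . . . .
    . . . . . . . .
T1:
  2·area = 32  (B↔C swapped to make it positive)
  edge (0, 12)→(2, 6): d=(2,-6) top-left  bias=+0
  edge (2, 6)→(6, 10): d=(4,4) right/bottom  bias=-1
  edge (6, 10)→(0, 12): d=(-6,2) right/bottom  bias=-1
    (1,1)@(3, 3): e=[0,-16,48] → .  [on edge]
    (0,2)@(1, 5): e=[-8,0,40] → .  [on edge]
    (1,3)@(3, 7): e=[8,0,24] → .  [on edge]
    (7,3)@(15, 7): e=[80,-48,0] → .  [on edge]
    (0,4)@(1, 9): e=[0,16,16] → X  [on edge]
    (1,4)@(3, 9): e=[12,8,12] → X
    (2,4)@(5, 9): e=[24,0,8] → .  [on edge]
    (4,4)@(9, 9): e=[48,-16,0] → .  [on edge]
    (0,5)@(1, 11): e=[4,24,4] → X
    (1,5)@(3, 11): e=[16,16,0] → .  [on edge]
    (3,5)@(7, 11): e=[40,0,-8] → .  [on edge]
    (0,6)@(1, 13): e=[8,32,-8] → .
    (4,6)@(9, 13): e=[56,0,-24] → .  [on edge]
    (5,7)@(11, 15): e=[72,0,-40] → .  [on edge]
    (6,8)@(13, 17): e=[88,0,-56] → .  [on edge]
    (7,9)@(15, 19): e=[104,0,-72] → .  [on edge]
  covered (3 px):
    . . . . . . . .
    . . . . . . . .
    . . . . . . . .
    . . . . . . . .
    X X . . . . . .
    X . . . . . . .
    . . . . . . . .
    . . . . . . . .
    . . . . . . . .
    . . . . . . . .
T2:
  2·area = 40
  edge (10, 8)→(6, 4): d=(-4,-4) top-left  bias=+0
  edge (6, 4)→(14, 2): d=(8,-2) top-left  bias=+0
  edge (14, 2)→(10, 8): d=(-4,6) right/bottom  bias=-1
    (1,0)@(3, 1): e=[0,-30,70] → .  [on edge]
    (2,1)@(5, 3): e=[0,-10,50] → .  [on edge]
    (5,1)@(11, 3): e=[24,2,14] → X
    (6,1)@(13, 3): e=[32,6,2] → X
    (7,1)@(15, 3): e=[40,10,-10] → .
    (3,2)@(7, 5): e=[0,10,30] → X  [on edge]
    (4,2)@(9, 5): e=[8,14,18] → X
    (6,2)@(13, 5): e=[24,22,-6] → .
    (3,3)@(7, 7): e=[-8,26,22] → .
    (4,3)@(9, 7): e=[0,30,10] → X  [on edge]
    (5,3)@(11, 7): e=[8,34,-2] → .
    (4,4)@(9, 9): e=[-8,46,2] → .
    (5,4)@(11, 9): e=[0,50,-10] → .  [on edge]
    (6,5)@(13, 11): e=[0,70,-30] → .  [on edge]
    (7,6)@(15, 13): e=[0,90,-50] → .  [on edge]
  covered (6 px):
    . . . . . . . .
    . . . . . X X .
    . . . X X X . .
    . . . . X . . .
    . . . . . . . .
    . . . . . . . .
    . . . . . . . .
    . . . . . . . .
    . . . . . . . .
    . . . . . . . .
T3:
  2·area = 16  (B↔C swapped to make it positive)
  edge (4, 10)→(14, 2): d=(10,-8) top-left  bias=+0
  edge (14, 2)→(6, 10): d=(-8,8) right/bottom  bias=-1
  edge (6, 10)→(4, 10): d=(-2,0) right/bottom  bias=-1
    (7,0)@(15, 1): e=[-2,0,18] → .  [on edge]
    (6,1)@(13, 3): e=[2,0,14] → .  [on edge]
    (5,2)@(11, 5): e=[6,0,10] → .  [on edge]
    (4,3)@(9, 7): e=[10,0,6] → .  [on edge]
    (3,4)@(7, 9): e=[14,0,2] → .  [on edge]
    (2,5)@(5, 11): e=[18,0,-2] → .  [on edge]
    (1,6)@(3, 13): e=[22,0,-6] → .  [on edge]
    (0,7)@(1, 15): e=[26,0,-10] → .  [on edge]
  covered (0 px):
    . . . . . . . .
    . . . . . . . .
    . . . . . . . .
    . . . . . . . .
    . . . . . . . .
    . . . . . . . .
    . . . . . . . .
    . . . . . . . .
    . . . . . . . .
    . . . . . . . .

Result: [30,10,0]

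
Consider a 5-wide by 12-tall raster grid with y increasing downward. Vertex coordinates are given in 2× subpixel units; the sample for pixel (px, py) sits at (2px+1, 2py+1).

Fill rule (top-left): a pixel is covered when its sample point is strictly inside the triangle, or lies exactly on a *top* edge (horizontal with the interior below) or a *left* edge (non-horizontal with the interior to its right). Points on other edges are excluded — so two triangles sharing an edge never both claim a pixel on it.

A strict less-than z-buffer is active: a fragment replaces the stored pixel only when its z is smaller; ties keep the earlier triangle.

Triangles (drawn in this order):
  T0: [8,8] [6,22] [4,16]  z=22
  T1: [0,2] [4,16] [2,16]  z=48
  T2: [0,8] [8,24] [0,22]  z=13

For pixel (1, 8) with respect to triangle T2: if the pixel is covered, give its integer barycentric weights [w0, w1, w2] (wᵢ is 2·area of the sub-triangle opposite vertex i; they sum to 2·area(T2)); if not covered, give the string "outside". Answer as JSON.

T0:
  2·area = 40
  edge (8, 8)→(6, 22): d=(-2,14) right/bottom  bias=-1
  edge (6, 22)→(4, 16): d=(-2,-6) top-left  bias=+0
  edge (4, 16)→(8, 8): d=(4,-8) top-left  bias=+0
    (4,0)@(9, 1): e=[0,60,-20] → ·  [on edge]
    (0,3)@(1, 7): e=[100,0,-60] → ·  [on edge]
    (3,5)@(7, 11): e=[8,28,4] → █
    (4,5)@(9, 11): e=[-20,40,20] → ·
    (1,6)@(3, 13): e=[60,0,-20] → ·  [on edge]
    (3,6)@(7, 13): e=[4,24,12] → █
    (4,6)@(9, 13): e=[-24,36,28] → ·
    (2,7)@(5, 15): e=[28,8,4] → █
    (3,7)@(7, 15): e=[0,20,20] → ·  [on edge]
    (2,8)@(5, 17): e=[24,4,12] → █
    (3,8)@(7, 17): e=[-4,16,28] → ·
    (2,9)@(5, 19): e=[20,0,20] → █  [on edge]
  covered (5 px):
    · · · · ·
    · · · · ·
    · · · · ·
    · · · · ·
    · · · · ·
    · · · █ ·
    · · · █ ·
    · · █ · ·
    · · █ · ·
    · · █ · ·
    · · · · ·
    · · · · ·
T1:
  2·area = 28
  edge (0, 2)→(4, 16): d=(4,14) right/bottom  bias=-1
  edge (4, 16)→(2, 16): d=(-2,0) right/bottom  bias=-1
  edge (2, 16)→(0, 2): d=(-2,-14) top-left  bias=+0
    (0,3)@(1, 7): e=[6,18,4] → █
    (1,3)@(3, 7): e=[-22,18,32] → ·
    (0,4)@(1, 9): e=[14,14,0] → █  [on edge]
    (1,4)@(3, 9): e=[-14,14,28] → ·
    (0,5)@(1, 11): e=[22,10,-4] → ·
    (1,6)@(3, 13): e=[2,6,20] → █
    (2,6)@(5, 13): e=[-26,6,48] → ·
    (1,7)@(3, 15): e=[10,2,16] → █
    (2,7)@(5, 15): e=[-18,2,44] → ·
    (1,8)@(3, 17): e=[18,-2,12] → ·
    (1,11)@(3, 23): e=[42,-14,0] → ·  [on edge]
  covered (4 px):
    · · · · ·
    · · · · ·
    · · · · ·
    █ · · · ·
    █ · · · ·
    · · · · ·
    · █ · · ·
    · █ · · ·
    · · · · ·
    · · · · ·
    · · · · ·
    · · · · ·
T2:
  2·area = 112
  edge (0, 8)→(8, 24): d=(8,16) right/bottom  bias=-1
  edge (8, 24)→(0, 22): d=(-8,-2) top-left  bias=+0
  edge (0, 22)→(0, 8): d=(0,-14) top-left  bias=+0
    (0,5)@(1, 11): e=[8,90,14] → █
    (1,5)@(3, 11): e=[-24,94,42] → ·
    (0,6)@(1, 13): e=[24,74,14] → █
    (1,6)@(3, 13): e=[-8,78,42] → ·
    (0,7)@(1, 15): e=[40,58,14] → █
    (1,7)@(3, 15): e=[8,62,42] → █
    (2,7)@(5, 15): e=[-24,66,70] → ·
    (0,8)@(1, 17): e=[56,42,14] → █
    (2,8)@(5, 17): e=[-8,50,70] → ·
    (0,9)@(1, 19): e=[72,26,14] → █
    (2,9)@(5, 19): e=[8,34,70] → █
    (3,9)@(7, 19): e=[-24,38,98] → ·
  covered (14 px):
    · · · · ·
    · · · · ·
    · · · · ·
    · · · · ·
    · · · · ·
    █ · · · ·
    █ · · · ·
    █ █ · · ·
    █ █ · · ·
    █ █ █ · ·
    █ █ █ · ·
    · · █ █ ·

Final: [46,42,24]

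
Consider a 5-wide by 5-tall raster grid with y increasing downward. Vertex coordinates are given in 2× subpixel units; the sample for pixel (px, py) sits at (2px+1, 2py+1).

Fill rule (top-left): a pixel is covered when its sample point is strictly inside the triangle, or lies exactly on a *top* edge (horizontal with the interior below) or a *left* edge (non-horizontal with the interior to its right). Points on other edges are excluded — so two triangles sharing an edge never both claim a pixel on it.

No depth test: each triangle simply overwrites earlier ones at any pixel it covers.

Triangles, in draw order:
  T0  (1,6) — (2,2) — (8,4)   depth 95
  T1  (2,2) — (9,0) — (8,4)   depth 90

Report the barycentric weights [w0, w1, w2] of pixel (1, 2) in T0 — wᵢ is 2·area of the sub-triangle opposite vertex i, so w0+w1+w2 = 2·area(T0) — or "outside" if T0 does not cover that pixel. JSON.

T0:
  2·area = 26
  edge (1, 6)→(2, 2): d=(1,-4) top-left  bias=+0
  edge (2, 2)→(8, 4): d=(6,2) right/bottom  bias=-1
  edge (8, 4)→(1, 6): d=(-7,2) right/bottom  bias=-1
    (1,1)@(3, 3): e=[5,4,17] → #
    (2,1)@(5, 3): e=[13,0,13] → ·  [on edge]
    (1,2)@(3, 5): e=[7,16,3] → #
    (2,2)@(5, 5): e=[15,12,-1] → ·
    (1,3)@(3, 7): e=[9,28,-11] → ·
  covered (2 px):
    · · · · ·
    · # · · ·
    · # · · ·
    · · · · ·
    · · · · ·
T1:
  2·area = 26
  edge (2, 2)→(9, 0): d=(7,-2) top-left  bias=+0
  edge (9, 0)→(8, 4): d=(-1,4) right/bottom  bias=-1
  edge (8, 4)→(2, 2): d=(-6,-2) top-left  bias=+0
    (3,0)@(7, 1): e=[3,7,16] → #
    (4,0)@(9, 1): e=[7,-1,20] → ·
    (2,1)@(5, 3): e=[13,13,0] → #  [on edge]
    (4,1)@(9, 3): e=[21,-3,8] → ·
    (2,2)@(5, 5): e=[27,11,-12] → ·
    (3,2)@(7, 5): e=[31,3,-8] → ·
  covered (3 px):
    · · · # ·
    · · # # ·
    · · · · ·
    · · · · ·
    · · · · ·

Answer: [16,3,7]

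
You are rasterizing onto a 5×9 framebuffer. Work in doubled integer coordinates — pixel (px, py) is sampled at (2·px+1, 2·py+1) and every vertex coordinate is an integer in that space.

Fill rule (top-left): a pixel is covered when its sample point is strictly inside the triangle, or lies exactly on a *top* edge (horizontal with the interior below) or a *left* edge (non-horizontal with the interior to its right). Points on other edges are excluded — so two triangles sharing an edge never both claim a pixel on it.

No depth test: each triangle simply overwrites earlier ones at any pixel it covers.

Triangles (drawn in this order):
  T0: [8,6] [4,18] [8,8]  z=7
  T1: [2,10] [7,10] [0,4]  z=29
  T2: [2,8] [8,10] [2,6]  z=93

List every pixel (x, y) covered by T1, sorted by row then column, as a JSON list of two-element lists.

T0:
  2·area = 8  (B↔C swapped to make it positive)
  edge (8, 6)→(8, 8): d=(0,2) right/bottom  bias=-1
  edge (8, 8)→(4, 18): d=(-4,10) right/bottom  bias=-1
  edge (4, 18)→(8, 6): d=(4,-12) top-left  bias=+0
    (4,1)@(9, 3): e=[-2,10,0] → ·  [on edge]
    (3,4)@(7, 9): e=[2,6,0] → #  [on edge]
    (4,4)@(9, 9): e=[-2,-14,24] → ·
    (3,5)@(7, 11): e=[2,-2,8] → ·
    (2,7)@(5, 15): e=[6,2,0] → #  [on edge]
    (3,7)@(7, 15): e=[2,-18,24] → ·
    (2,8)@(5, 17): e=[6,-6,8] → ·
  covered (2 px):
    · · · · ·
    · · · · ·
    · · · · ·
    · · · · ·
    · · · # ·
    · · · · ·
    · · · · ·
    · · # · ·
    · · · · ·
T1:
  2·area = 30  (B↔C swapped to make it positive)
  edge (2, 10)→(0, 4): d=(-2,-6) top-left  bias=+0
  edge (0, 4)→(7, 10): d=(7,6) right/bottom  bias=-1
  edge (7, 10)→(2, 10): d=(-5,0) right/bottom  bias=-1
    (0,2)@(1, 5): e=[4,1,25] → #
    (1,2)@(3, 5): e=[16,-11,25] → ·
    (0,3)@(1, 7): e=[0,15,15] → #  [on edge]
    (1,3)@(3, 7): e=[12,3,15] → #
    (2,3)@(5, 7): e=[24,-9,15] → ·
    (0,4)@(1, 9): e=[-4,29,5] → ·
    (1,4)@(3, 9): e=[8,17,5] → #
    (2,4)@(5, 9): e=[20,5,5] → #
    (3,4)@(7, 9): e=[32,-7,5] → ·
    (1,5)@(3, 11): e=[4,31,-5] → ·
    (2,5)@(5, 11): e=[16,19,-5] → ·
    (1,6)@(3, 13): e=[0,45,-15] → ·  [on edge]
  covered (5 px):
    · · · · ·
    · · · · ·
    # · · · ·
    # # · · ·
    · # # · ·
    · · · · ·
    · · · · ·
    · · · · ·
    · · · · ·
T2:
  2·area = 12  (B↔C swapped to make it positive)
  edge (2, 8)→(2, 6): d=(0,-2) top-left  bias=+0
  edge (2, 6)→(8, 10): d=(6,4) right/bottom  bias=-1
  edge (8, 10)→(2, 8): d=(-6,-2) top-left  bias=+0
    (1,3)@(3, 7): e=[2,2,8] → #
    (2,3)@(5, 7): e=[6,-6,12] → ·
    (1,4)@(3, 9): e=[2,14,-4] → ·
    (2,4)@(5, 9): e=[6,6,0] → #  [on edge]
    (3,4)@(7, 9): e=[10,-2,4] → ·
    (2,5)@(5, 11): e=[6,18,-12] → ·
  covered (2 px):
    · · · · ·
    · · · · ·
    · · · · ·
    · # · · ·
    · · # · ·
    · · · · ·
    · · · · ·
    · · · · ·
    · · · · ·

Final: [[0,2],[0,3],[1,3],[1,4],[2,4]]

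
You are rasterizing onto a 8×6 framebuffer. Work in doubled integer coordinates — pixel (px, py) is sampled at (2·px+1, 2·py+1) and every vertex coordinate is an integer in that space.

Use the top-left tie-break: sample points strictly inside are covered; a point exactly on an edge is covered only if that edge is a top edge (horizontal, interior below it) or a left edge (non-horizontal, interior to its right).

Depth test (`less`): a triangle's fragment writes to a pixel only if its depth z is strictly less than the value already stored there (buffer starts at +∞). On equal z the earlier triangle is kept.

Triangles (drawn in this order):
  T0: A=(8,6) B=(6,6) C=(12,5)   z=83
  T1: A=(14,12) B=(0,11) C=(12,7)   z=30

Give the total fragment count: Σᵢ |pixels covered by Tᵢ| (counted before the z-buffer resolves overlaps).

T0:
  2·area = 2
  edge (8, 6)→(6, 6): d=(-2,0) right/bottom  bias=-1
  edge (6, 6)→(12, 5): d=(6,-1) top-left  bias=+0
  edge (12, 5)→(8, 6): d=(-4,1) right/bottom  bias=-1
  covered (0 px):
    · · · · · · · ·
    · · · · · · · ·
    · · · · · · · ·
    · · · · · · · ·
    · · · · · · · ·
    · · · · · · · ·
T1:
  2·area = 68
  edge (14, 12)→(0, 11): d=(-14,-1) top-left  bias=+0
  edge (0, 11)→(12, 7): d=(12,-4) top-left  bias=+0
  edge (12, 7)→(14, 12): d=(2,5) right/bottom  bias=-1
    (3,4)@(7, 9): e=[35,4,29] → █
    (4,4)@(9, 9): e=[37,12,19] → █
    (5,4)@(11, 9): e=[39,20,9] → █
    (6,4)@(13, 9): e=[41,28,-1] → ·
    (0,5)@(1, 11): e=[1,4,63] → █
    (1,5)@(3, 11): e=[3,12,53] → █
    (2,5)@(5, 11): e=[5,20,43] → █
    (6,5)@(13, 11): e=[13,52,3] → █
    (7,5)@(15, 11): e=[15,60,-7] → ·
  covered (10 px):
    · · · · · · · ·
    · · · · · · · ·
    · · · · · · · ·
    · · · · · · · ·
    · · · █ █ █ · ·
    █ █ █ █ █ █ █ ·

Answer: 10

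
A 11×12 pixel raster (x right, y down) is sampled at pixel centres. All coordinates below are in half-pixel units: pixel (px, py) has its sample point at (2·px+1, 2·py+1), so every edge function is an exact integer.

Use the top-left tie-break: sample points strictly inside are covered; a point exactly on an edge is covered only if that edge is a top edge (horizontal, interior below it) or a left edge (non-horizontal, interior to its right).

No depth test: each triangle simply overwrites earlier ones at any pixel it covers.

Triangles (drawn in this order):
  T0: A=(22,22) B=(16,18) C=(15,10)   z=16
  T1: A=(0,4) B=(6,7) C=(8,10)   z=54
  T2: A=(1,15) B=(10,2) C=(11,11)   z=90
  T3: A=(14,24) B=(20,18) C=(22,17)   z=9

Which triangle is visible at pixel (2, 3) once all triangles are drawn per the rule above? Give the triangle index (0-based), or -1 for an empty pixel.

T0:
  2·area = 44
  edge (22, 22)→(16, 18): d=(-6,-4) top-left  bias=+0
  edge (16, 18)→(15, 10): d=(-1,-8) top-left  bias=+0
  edge (15, 10)→(22, 22): d=(7,12) right/bottom  bias=-1
    (8,7)@(17, 15): e=[22,11,11] → █
    (9,7)@(19, 15): e=[30,27,-13] → ·
    (8,8)@(17, 17): e=[10,9,25] → █
    (9,8)@(19, 17): e=[18,25,1] → █
    (10,8)@(21, 17): e=[26,41,-23] → ·
    (8,9)@(17, 19): e=[-2,7,39] → ·
    (9,9)@(19, 19): e=[6,23,15] → █
    (10,9)@(21, 19): e=[14,39,-9] → ·
    (9,10)@(19, 21): e=[-6,21,29] → ·
    (10,10)@(21, 21): e=[2,37,5] → █
    (10,11)@(21, 23): e=[-10,35,19] → ·
  covered (5 px):
    · · · · · · · · · · ·
    · · · · · · · · · · ·
    · · · · · · · · · · ·
    · · · · · · · · · · ·
    · · · · · · · · · · ·
    · · · · · · · · · · ·
    · · · · · · · · · · ·
    · · · · · · · · █ · ·
    · · · · · · · · █ █ ·
    · · · · · · · · · █ ·
    · · · · · · · · · · █
    · · · · · · · · · · ·
T1:
  2·area = 12
  edge (0, 4)→(6, 7): d=(6,3) right/bottom  bias=-1
  edge (6, 7)→(8, 10): d=(2,3) right/bottom  bias=-1
  edge (8, 10)→(0, 4): d=(-8,-6) top-left  bias=+0
    (2,3)@(5, 7): e=[3,3,6] → █
    (3,3)@(7, 7): e=[-3,-3,18] → ·
    (2,4)@(5, 9): e=[15,7,-10] → ·
    (3,4)@(7, 9): e=[9,1,2] → █
    (4,4)@(9, 9): e=[3,-5,14] → ·
    (3,5)@(7, 11): e=[21,5,-14] → ·
  covered (2 px):
    · · · · · · · · · · ·
    · · · · · · · · · · ·
    · · · · · · · · · · ·
    · · █ · · · · · · · ·
    · · · █ · · · · · · ·
    · · · · · · · · · · ·
    · · · · · · · · · · ·
    · · · · · · · · · · ·
    · · · · · · · · · · ·
    · · · · · · · · · · ·
    · · · · · · · · · · ·
    · · · · · · · · · · ·
T2:
  2·area = 94
  edge (1, 15)→(10, 2): d=(9,-13) top-left  bias=+0
  edge (10, 2)→(11, 11): d=(1,9) right/bottom  bias=-1
  edge (11, 11)→(1, 15): d=(-10,4) right/bottom  bias=-1
    (4,2)@(9, 5): e=[14,12,68] → █
    (5,2)@(11, 5): e=[40,-6,60] → ·
    (3,3)@(7, 7): e=[6,32,56] → █
    (5,3)@(11, 7): e=[58,-4,40] → ·
    (10,3)@(21, 7): e=[188,-94,0] → ·  [on edge]
    (3,4)@(7, 9): e=[24,34,36] → █
    (5,4)@(11, 9): e=[76,-2,20] → ·
    (2,5)@(5, 11): e=[16,54,24] → █
    (5,5)@(11, 11): e=[94,0,0] → ·  [on edge]
    (1,6)@(3, 13): e=[8,74,12] → █
    (3,6)@(7, 13): e=[60,38,-4] → ·
    (4,6)@(9, 13): e=[86,20,-12] → ·
    (0,7)@(1, 15): e=[0,94,0] → ·  [on edge]
  covered (10 px):
    · · · · · · · · · · ·
    · · · · · · · · · · ·
    · · · · █ · · · · · ·
    · · · █ █ · · · · · ·
    · · · █ █ · · · · · ·
    · · █ █ █ · · · · · ·
    · █ █ · · · · · · · ·
    · · · · · · · · · · ·
    · · · · · · · · · · ·
    · · · · · · · · · · ·
    · · · · · · · · · · ·
    · · · · · · · · · · ·
T3:
  2·area = 6
  edge (14, 24)→(20, 18): d=(6,-6) top-left  bias=+0
  edge (20, 18)→(22, 17): d=(2,-1) top-left  bias=+0
  edge (22, 17)→(14, 24): d=(-8,7) right/bottom  bias=-1
    (10,8)@(21, 17): e=[0,-1,7] → ·  [on edge]
    (9,9)@(19, 19): e=[0,1,5] → █  [on edge]
    (10,9)@(21, 19): e=[12,3,-9] → ·
    (8,10)@(17, 21): e=[0,3,3] → █  [on edge]
    (9,10)@(19, 21): e=[12,5,-11] → ·
    (7,11)@(15, 23): e=[0,5,1] → █  [on edge]
    (8,11)@(17, 23): e=[12,7,-13] → ·
  covered (3 px):
    · · · · · · · · · · ·
    · · · · · · · · · · ·
    · · · · · · · · · · ·
    · · · · · · · · · · ·
    · · · · · · · · · · ·
    · · · · · · · · · · ·
    · · · · · · · · · · ·
    · · · · · · · · · · ·
    · · · · · · · · · · ·
    · · · · · · · · · █ ·
    · · · · · · · · █ · ·
    · · · · · · · █ · · ·

Z-buffer (winner per pixel, '.' = empty):
  . . . . . . . . . . .
  . . . . . . . . . . .
  . . . . 2 . . . . . .
  . . 1 2 2 . . . . . .
  . . . 2 2 . . . . . .
  . . 2 2 2 . . . . . .
  . 2 2 . . . . . . . .
  . . . . . . . . 0 . .
  . . . . . . . . 0 0 .
  . . . . . . . . . 3 .
  . . . . . . . . 3 . 0
  . . . . . . . 3 . . .

Answer: 1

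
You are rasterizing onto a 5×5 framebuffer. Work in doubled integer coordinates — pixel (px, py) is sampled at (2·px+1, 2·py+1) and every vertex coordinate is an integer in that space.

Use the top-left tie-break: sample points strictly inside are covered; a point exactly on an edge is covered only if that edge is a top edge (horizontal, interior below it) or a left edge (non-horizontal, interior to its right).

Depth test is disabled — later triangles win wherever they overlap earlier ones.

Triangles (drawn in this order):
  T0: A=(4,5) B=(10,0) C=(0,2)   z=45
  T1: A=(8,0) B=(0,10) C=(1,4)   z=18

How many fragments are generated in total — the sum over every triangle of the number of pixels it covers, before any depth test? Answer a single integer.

T0:
  2·area = 38  (B↔C swapped to make it positive)
  edge (4, 5)→(0, 2): d=(-4,-3) top-left  bias=+0
  edge (0, 2)→(10, 0): d=(10,-2) top-left  bias=+0
  edge (10, 0)→(4, 5): d=(-6,5) right/bottom  bias=-1
    (2,0)@(5, 1): e=[19,0,19] → X  [on edge]
    (3,0)@(7, 1): e=[25,4,9] → X
    (4,0)@(9, 1): e=[31,8,-1] → .
    (1,1)@(3, 3): e=[5,16,17] → X
    (3,1)@(7, 3): e=[17,24,-3] → .
    (1,2)@(3, 5): e=[-3,36,5] → .
    (2,2)@(5, 5): e=[3,40,-5] → .
  covered (4 px):
    . . X X .
    . X X . .
    . . . . .
    . . . . .
    . . . . .
T1:
  2·area = 38
  edge (8, 0)→(0, 10): d=(-8,10) right/bottom  bias=-1
  edge (0, 10)→(1, 4): d=(1,-6) top-left  bias=+0
  edge (1, 4)→(8, 0): d=(7,-4) top-left  bias=+0
    (3,0)@(7, 1): e=[2,33,3] → X
    (4,0)@(9, 1): e=[-18,45,11] → .
    (1,1)@(3, 3): e=[26,11,1] → X
    (2,1)@(5, 3): e=[6,23,9] → X
    (3,1)@(7, 3): e=[-14,35,17] → .
    (0,2)@(1, 5): e=[30,1,7] → X
    (2,2)@(5, 5): e=[-10,25,23] → .
    (0,3)@(1, 7): e=[14,3,21] → X
    (1,3)@(3, 7): e=[-6,15,29] → .
    (0,4)@(1, 9): e=[-2,5,35] → .
  covered (6 px):
    . . . X .
    . X X . .
    X X . . .
    X . . . .
    . . . . .

Answer: 10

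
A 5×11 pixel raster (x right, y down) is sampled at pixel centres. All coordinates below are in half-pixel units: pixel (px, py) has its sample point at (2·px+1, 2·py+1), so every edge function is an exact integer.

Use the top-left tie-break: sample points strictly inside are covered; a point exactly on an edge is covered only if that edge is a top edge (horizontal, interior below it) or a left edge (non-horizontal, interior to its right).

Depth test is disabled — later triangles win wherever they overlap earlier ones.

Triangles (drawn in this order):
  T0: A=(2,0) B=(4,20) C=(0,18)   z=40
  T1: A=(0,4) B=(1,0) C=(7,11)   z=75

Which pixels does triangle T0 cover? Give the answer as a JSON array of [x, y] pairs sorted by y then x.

T0:
  2·area = 76
  edge (2, 0)→(4, 20): d=(2,20) right/bottom  bias=-1
  edge (4, 20)→(0, 18): d=(-4,-2) top-left  bias=+0
  edge (0, 18)→(2, 0): d=(2,-18) top-left  bias=+0
    (0,4)@(1, 9): e=[38,38,0] → X  [on edge]
    (1,4)@(3, 9): e=[-2,42,36] → .
    (0,5)@(1, 11): e=[42,30,4] → X
    (1,5)@(3, 11): e=[2,34,40] → X
    (2,5)@(5, 11): e=[-38,38,76] → .
    (0,6)@(1, 13): e=[46,22,8] → X
    (2,6)@(5, 13): e=[-34,30,80] → .
    (0,7)@(1, 15): e=[50,14,12] → X
    (2,7)@(5, 15): e=[-30,22,84] → .
    (0,8)@(1, 17): e=[54,6,16] → X
    (2,8)@(5, 17): e=[-26,14,88] → .
    (0,9)@(1, 19): e=[58,-2,20] → .
  covered (10 px):
    . . . . .
    . . . . .
    . . . . .
    . . . . .
    X . . . .
    X X . . .
    X X . . .
    X X . . .
    X X . . .
    . X . . .
    . . . . .
T1:
  2·area = 35
  edge (0, 4)→(1, 0): d=(1,-4) top-left  bias=+0
  edge (1, 0)→(7, 11): d=(6,11) right/bottom  bias=-1
  edge (7, 11)→(0, 4): d=(-7,-7) top-left  bias=+0
    (0,0)@(1, 1): e=[1,6,28] → X
    (1,0)@(3, 1): e=[9,-16,42] → .
    (0,1)@(1, 3): e=[3,18,14] → X
    (1,1)@(3, 3): e=[11,-4,28] → .
    (0,2)@(1, 5): e=[5,30,0] → X  [on edge]
    (1,2)@(3, 5): e=[13,8,14] → X
    (2,2)@(5, 5): e=[21,-14,28] → .
    (0,3)@(1, 7): e=[7,42,-14] → .
    (1,3)@(3, 7): e=[15,20,0] → X  [on edge]
    (2,3)@(5, 7): e=[23,-2,14] → .
    (1,4)@(3, 9): e=[17,32,-14] → .
    (2,4)@(5, 9): e=[25,10,0] → X  [on edge]
    (3,5)@(7, 11): e=[35,0,0] → .  [on edge]
    (4,6)@(9, 13): e=[45,-10,0] → .  [on edge]
  covered (6 px):
    X . . . .
    X . . . .
    X X . . .
    . X . . .
    . . X . .
    . . . . .
    . . . . .
    . . . . .
    . . . . .
    . . . . .
    . . . . .

Result: [[0,4],[0,5],[1,5],[0,6],[1,6],[0,7],[1,7],[0,8],[1,8],[1,9]]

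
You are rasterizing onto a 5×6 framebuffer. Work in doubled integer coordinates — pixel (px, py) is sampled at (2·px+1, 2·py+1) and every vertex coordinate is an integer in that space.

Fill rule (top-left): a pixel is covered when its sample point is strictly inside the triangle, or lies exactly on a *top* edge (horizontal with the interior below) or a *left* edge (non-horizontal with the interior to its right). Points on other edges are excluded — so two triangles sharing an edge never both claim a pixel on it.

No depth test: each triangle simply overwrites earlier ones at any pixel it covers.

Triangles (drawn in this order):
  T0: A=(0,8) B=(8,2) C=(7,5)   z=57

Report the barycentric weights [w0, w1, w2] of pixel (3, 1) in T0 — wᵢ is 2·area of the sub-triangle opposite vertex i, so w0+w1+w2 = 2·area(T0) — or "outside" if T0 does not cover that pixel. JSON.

T0:
  2·area = 18
  edge (0, 8)→(8, 2): d=(8,-6) top-left  bias=+0
  edge (8, 2)→(7, 5): d=(-1,3) right/bottom  bias=-1
  edge (7, 5)→(0, 8): d=(-7,3) right/bottom  bias=-1
    (3,1)@(7, 3): e=[2,2,14] → █
    (4,1)@(9, 3): e=[14,-4,8] → ·
    (2,2)@(5, 5): e=[6,6,6] → █
    (3,2)@(7, 5): e=[18,0,0] → ·  [on edge]
    (2,3)@(5, 7): e=[22,4,-8] → ·
    (2,5)@(5, 11): e=[54,0,-36] → ·  [on edge]
  covered (2 px):
    · · · · ·
    · · · █ ·
    · · █ · ·
    · · · · ·
    · · · · ·
    · · · · ·

Final: [2,14,2]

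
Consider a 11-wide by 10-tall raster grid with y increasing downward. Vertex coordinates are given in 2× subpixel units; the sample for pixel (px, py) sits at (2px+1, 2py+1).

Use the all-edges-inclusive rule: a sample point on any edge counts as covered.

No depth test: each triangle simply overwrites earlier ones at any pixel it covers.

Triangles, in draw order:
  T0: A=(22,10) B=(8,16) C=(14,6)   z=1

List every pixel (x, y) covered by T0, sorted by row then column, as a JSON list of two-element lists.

T0:
  2·area = 104
  edge (22, 10)→(8, 16): d=(-14,6) inclusive
  edge (8, 16)→(14, 6): d=(6,-10) inclusive
  edge (14, 6)→(22, 10): d=(8,4) inclusive
    (8,0)@(17, 1): e=[156,0,-52] → ·  [on edge]
    (7,3)@(15, 7): e=[84,16,4] → #
    (8,3)@(17, 7): e=[72,36,-4] → ·
    (6,4)@(13, 9): e=[68,8,28] → #
    (8,4)@(17, 9): e=[44,48,12] → #
    (9,4)@(19, 9): e=[32,68,4] → #
    (10,4)@(21, 9): e=[20,88,-4] → ·
    (5,5)@(11, 11): e=[52,0,52] → #  [on edge]
    (10,5)@(21, 11): e=[-8,100,12] → ·
    (5,6)@(11, 13): e=[24,12,68] → #
    (7,6)@(15, 13): e=[0,52,52] → #  [on edge]
    (8,6)@(17, 13): e=[-12,72,44] → ·
    (0,9)@(1, 19): e=[0,-52,156] → ·  [on edge]
  covered (14 px):
    · · · · · · · · · · ·
    · · · · · · · · · · ·
    · · · · · · · · · · ·
    · · · · · · · # · · ·
    · · · · · · # # # # ·
    · · · · · # # # # # ·
    · · · · · # # # · · ·
    · · · · # · · · · · ·
    · · · · · · · · · · ·
    · · · · · · · · · · ·

Final: [[7,3],[6,4],[7,4],[8,4],[9,4],[5,5],[6,5],[7,5],[8,5],[9,5],[5,6],[6,6],[7,6],[4,7]]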